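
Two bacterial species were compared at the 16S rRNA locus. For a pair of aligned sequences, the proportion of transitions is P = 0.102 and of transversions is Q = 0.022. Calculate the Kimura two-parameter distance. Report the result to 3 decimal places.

0.139

Under the Kimura two-parameter model, d = −½ ln(1 − 2P − Q) − ¼ ln(1 − 2Q).
1 − 2P − Q = 0.774, giving −½ ln(0.774) = 0.128092.
1 − 2Q = 0.956, giving −¼ ln(0.956) = 0.011249.
d = 0.128092 + 0.011249 = 0.139341.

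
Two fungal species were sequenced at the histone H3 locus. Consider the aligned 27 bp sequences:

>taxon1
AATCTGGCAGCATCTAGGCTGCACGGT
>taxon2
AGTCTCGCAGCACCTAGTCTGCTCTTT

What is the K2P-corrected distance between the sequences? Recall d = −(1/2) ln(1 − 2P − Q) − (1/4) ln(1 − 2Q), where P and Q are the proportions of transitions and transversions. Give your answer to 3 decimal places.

Of 27 sites, 2 differences are transitions and 5 are transversions, so P = 2/27 ≈ 0.074074 and Q = 5/27 ≈ 0.185185.
Under the Kimura two-parameter model, d = −½ ln(1 − 2P − Q) − ¼ ln(1 − 2Q).
1 − 2P − Q = 0.666667, giving −½ ln(0.666667) = 0.202732.
1 − 2Q = 0.62963, giving −¼ ln(0.62963) = 0.115656.
d = 0.202732 + 0.115656 = 0.318388.

0.318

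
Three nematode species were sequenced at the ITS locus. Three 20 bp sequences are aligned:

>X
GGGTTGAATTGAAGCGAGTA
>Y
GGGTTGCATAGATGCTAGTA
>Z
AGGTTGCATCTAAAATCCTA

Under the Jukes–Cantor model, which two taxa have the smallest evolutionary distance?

X–Y: 4/20 differ, p = 0.200, d = 0.233.
X–Z: 9/20 differ, p = 0.450, d = 0.687.
Y–Z: 8/20 differ, p = 0.400, d = 0.572.
The smallest distance is between X and Y.

X and Y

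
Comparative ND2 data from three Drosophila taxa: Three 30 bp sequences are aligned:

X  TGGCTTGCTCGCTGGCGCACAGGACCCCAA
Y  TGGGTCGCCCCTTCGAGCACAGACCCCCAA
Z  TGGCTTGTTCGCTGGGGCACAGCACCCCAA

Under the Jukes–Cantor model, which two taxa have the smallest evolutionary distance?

X and Z

X–Y: 9/30 differ, p = 0.300, d = 0.383.
X–Z: 3/30 differ, p = 0.100, d = 0.107.
Y–Z: 10/30 differ, p = 0.333, d = 0.441.
The smallest distance is between X and Z.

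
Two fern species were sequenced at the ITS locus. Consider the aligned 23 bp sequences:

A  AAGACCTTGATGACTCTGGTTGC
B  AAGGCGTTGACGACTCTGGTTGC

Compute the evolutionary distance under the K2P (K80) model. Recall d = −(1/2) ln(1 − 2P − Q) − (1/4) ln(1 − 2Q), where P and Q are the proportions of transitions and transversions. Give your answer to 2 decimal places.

0.15

Of 23 sites, 2 differences are transitions and 1 are transversions, so P = 2/23 ≈ 0.086957 and Q = 1/23 ≈ 0.043478.
Under the Kimura two-parameter model, d = −½ ln(1 − 2P − Q) − ¼ ln(1 − 2Q).
1 − 2P − Q = 0.782608, giving −½ ln(0.782608) = 0.122562.
1 − 2Q = 0.913044, giving −¼ ln(0.913044) = 0.022743.
d = 0.122562 + 0.022743 = 0.145305.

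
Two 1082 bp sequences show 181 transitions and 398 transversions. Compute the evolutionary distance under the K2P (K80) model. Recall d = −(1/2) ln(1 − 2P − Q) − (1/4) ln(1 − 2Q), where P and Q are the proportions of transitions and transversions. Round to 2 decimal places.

0.94

P = 181/1082 ≈ 0.167283 and Q = 398/1082 ≈ 0.367837.
Under the Kimura two-parameter model, d = −½ ln(1 − 2P − Q) − ¼ ln(1 − 2Q).
1 − 2P − Q = 0.297597, giving −½ ln(0.297597) = 0.606008.
1 − 2Q = 0.264326, giving −¼ ln(0.264326) = 0.332643.
d = 0.606008 + 0.332643 = 0.938651.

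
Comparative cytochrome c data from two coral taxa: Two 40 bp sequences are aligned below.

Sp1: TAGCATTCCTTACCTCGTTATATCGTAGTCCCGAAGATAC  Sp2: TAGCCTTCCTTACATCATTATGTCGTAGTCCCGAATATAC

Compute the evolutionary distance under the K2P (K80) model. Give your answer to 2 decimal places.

Of 40 sites, 2 differences are transitions and 3 are transversions, so P = 2/40 = 0.05 and Q = 3/40 = 0.075.
Under the Kimura two-parameter model, d = −½ ln(1 − 2P − Q) − ¼ ln(1 − 2Q).
1 − 2P − Q = 0.825, giving −½ ln(0.825) = 0.096186.
1 − 2Q = 0.85, giving −¼ ln(0.85) = 0.040630.
d = 0.096186 + 0.040630 = 0.136816.

0.14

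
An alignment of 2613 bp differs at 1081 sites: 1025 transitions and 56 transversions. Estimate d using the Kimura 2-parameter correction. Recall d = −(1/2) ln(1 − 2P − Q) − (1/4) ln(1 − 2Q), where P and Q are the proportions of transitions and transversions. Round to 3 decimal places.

P = 1025/2613 ≈ 0.392269 and Q = 56/2613 ≈ 0.021431.
Under the Kimura two-parameter model, d = −½ ln(1 − 2P − Q) − ¼ ln(1 − 2Q).
1 − 2P − Q = 0.194031, giving −½ ln(0.194031) = 0.819869.
1 − 2Q = 0.957138, giving −¼ ln(0.957138) = 0.010952.
d = 0.819869 + 0.010952 = 0.830821.

0.831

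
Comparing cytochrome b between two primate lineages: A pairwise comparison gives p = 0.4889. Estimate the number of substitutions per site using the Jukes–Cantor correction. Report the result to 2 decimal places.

0.79

d = −(3/4) ln(1 − 4p/3) = −0.75 ln(1 − 0.651867) = −0.75 ln(0.348133)
  = −0.75 × (-1.055171) = 0.791378 substitutions/site.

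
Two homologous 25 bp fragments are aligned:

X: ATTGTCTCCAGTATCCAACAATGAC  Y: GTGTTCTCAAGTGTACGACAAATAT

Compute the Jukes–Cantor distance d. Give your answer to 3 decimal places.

The sequences differ at 10 of 25 sites (1, 3, 4, 9, 13, 15, 17, 22, 23, 25), so p = 10/25 = 0.4.
d = −(3/4) ln(1 − 4p/3) = −0.75 ln(1 − 0.533333) = −0.75 ln(0.466667)
  = −0.75 × (-0.762139) = 0.571604 substitutions/site.

0.572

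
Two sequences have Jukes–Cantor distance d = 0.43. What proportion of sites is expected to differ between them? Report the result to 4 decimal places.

0.3273

p = (3/4)(1 − e^(−4d/3)) = 0.75 × (1 − e^(-0.573333)) = 0.75 × (1 − 0.563644) = 0.327267.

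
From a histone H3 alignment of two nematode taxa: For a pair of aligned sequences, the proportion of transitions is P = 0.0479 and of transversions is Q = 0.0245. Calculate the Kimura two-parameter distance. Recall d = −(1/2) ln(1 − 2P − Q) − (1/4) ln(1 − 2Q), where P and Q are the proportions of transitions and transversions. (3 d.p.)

Under the Kimura two-parameter model, d = −½ ln(1 − 2P − Q) − ¼ ln(1 − 2Q).
1 − 2P − Q = 0.8797, giving −½ ln(0.8797) = 0.064087.
1 − 2Q = 0.951, giving −¼ ln(0.951) = 0.012560.
d = 0.064087 + 0.012560 = 0.076647.

0.077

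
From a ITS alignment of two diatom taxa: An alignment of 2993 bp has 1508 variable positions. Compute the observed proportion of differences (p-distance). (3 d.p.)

0.504

p = 1508/2993 = 0.503842… ≈ 0.504 (to 3 d.p.).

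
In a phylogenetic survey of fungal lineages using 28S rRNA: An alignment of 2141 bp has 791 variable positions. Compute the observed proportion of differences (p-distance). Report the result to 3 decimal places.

0.369

p = 791/2141 = 0.369453… ≈ 0.369 (to 3 d.p.).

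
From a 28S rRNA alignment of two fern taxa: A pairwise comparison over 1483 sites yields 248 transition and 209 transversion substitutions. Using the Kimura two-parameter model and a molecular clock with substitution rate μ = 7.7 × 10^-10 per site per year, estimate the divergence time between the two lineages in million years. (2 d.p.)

P = 248/1483 ≈ 0.167229 and Q = 209/1483 ≈ 0.140931.
Under the Kimura two-parameter model, d = −½ ln(1 − 2P − Q) − ¼ ln(1 − 2Q).
1 − 2P − Q = 0.524611, giving −½ ln(0.524611) = 0.322549.
1 − 2Q = 0.718138, giving −¼ ln(0.718138) = 0.082773.
d = 0.322549 + 0.082773 = 0.405322.
Under a molecular clock d = 2μt, so t = d/(2μ) = 0.405322 / (2 × 7.7 × 10^-10) = 263.20 million years.

263.20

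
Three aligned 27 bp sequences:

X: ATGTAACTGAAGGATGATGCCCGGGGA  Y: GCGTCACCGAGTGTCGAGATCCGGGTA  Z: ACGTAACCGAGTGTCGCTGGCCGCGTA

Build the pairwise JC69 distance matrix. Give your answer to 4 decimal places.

X–Y: 12/27 sites differ → p ≈ 0.444444, d = −0.75 ln(1 − 0.592592) = 0.673455 ≈ 0.6735.
X–Z: 10/27 sites differ → p ≈ 0.37037, d = −0.75 ln(1 − 0.493827) = 0.510658 ≈ 0.5107.
Y–Z: 7/27 sites differ → p ≈ 0.259259, d = −0.75 ln(1 − 0.345679) = 0.318118 ≈ 0.3181.

d(X,Y) = 0.6735, d(X,Z) = 0.5107, d(Y,Z) = 0.3181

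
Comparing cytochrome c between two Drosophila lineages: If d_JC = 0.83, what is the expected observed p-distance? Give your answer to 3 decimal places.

p = (3/4)(1 − e^(−4d/3)) = 0.75 × (1 − e^(-1.106667)) = 0.75 × (1 − 0.330659) = 0.502006.

0.502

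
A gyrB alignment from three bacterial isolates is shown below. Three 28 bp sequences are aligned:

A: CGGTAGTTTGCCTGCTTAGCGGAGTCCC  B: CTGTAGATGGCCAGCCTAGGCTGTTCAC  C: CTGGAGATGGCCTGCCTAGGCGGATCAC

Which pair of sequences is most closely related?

A–B: 11/28 differ, p = 0.393, d = 0.556.
A–C: 10/28 differ, p = 0.357, d = 0.485.
B–C: 4/28 differ, p = 0.143, d = 0.158.
The smallest distance is between B and C.

B and C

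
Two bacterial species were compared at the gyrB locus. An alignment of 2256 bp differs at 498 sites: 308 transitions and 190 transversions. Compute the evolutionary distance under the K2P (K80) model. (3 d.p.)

P = 308/2256 ≈ 0.136525 and Q = 190/2256 ≈ 0.08422.
Under the Kimura two-parameter model, d = −½ ln(1 − 2P − Q) − ¼ ln(1 − 2Q).
1 − 2P − Q = 0.64273, giving −½ ln(0.64273) = 0.221015.
1 − 2Q = 0.83156, giving −¼ ln(0.83156) = 0.046113.
d = 0.221015 + 0.046113 = 0.267128.

0.267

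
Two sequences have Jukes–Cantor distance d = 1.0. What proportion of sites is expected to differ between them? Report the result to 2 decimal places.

0.55

p = (3/4)(1 − e^(−4d/3)) = 0.75 × (1 − e^(-1.333333)) = 0.75 × (1 − 0.263597) = 0.552302.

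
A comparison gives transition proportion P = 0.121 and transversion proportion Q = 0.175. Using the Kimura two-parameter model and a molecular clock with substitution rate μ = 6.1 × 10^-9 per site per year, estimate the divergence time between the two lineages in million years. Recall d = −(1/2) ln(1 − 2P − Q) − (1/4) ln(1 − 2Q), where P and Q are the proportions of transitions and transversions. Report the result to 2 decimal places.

30.94

Under the Kimura two-parameter model, d = −½ ln(1 − 2P − Q) − ¼ ln(1 − 2Q).
1 − 2P − Q = 0.583, giving −½ ln(0.583) = 0.269784.
1 − 2Q = 0.65, giving −¼ ln(0.65) = 0.107696.
d = 0.269784 + 0.107696 = 0.377480.
Under a molecular clock d = 2μt, so t = d/(2μ) = 0.377480 / (2 × 6.1 × 10^-9) = 30.94 million years.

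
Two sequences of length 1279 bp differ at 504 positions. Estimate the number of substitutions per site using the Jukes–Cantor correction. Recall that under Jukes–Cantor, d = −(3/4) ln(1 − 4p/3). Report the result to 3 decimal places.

p = 504/1279 ≈ 0.394058.
d = −(3/4) ln(1 − 4p/3) = −0.75 ln(1 − 0.525411) = −0.75 ln(0.474589)
  = −0.75 × (-0.745306) = 0.558980 substitutions/site.

0.559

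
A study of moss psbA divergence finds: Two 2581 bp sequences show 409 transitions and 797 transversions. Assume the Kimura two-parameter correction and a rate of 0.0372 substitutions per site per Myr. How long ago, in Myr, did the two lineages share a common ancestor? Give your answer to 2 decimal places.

9.83

P = 409/2581 ≈ 0.158466 and Q = 797/2581 ≈ 0.308795.
Under the Kimura two-parameter model, d = −½ ln(1 − 2P − Q) − ¼ ln(1 − 2Q).
1 − 2P − Q = 0.374273, giving −½ ln(0.374273) = 0.491385.
1 − 2Q = 0.38241, giving −¼ ln(0.38241) = 0.240315.
d = 0.491385 + 0.240315 = 0.731700.
Under a molecular clock d = 2μt, so t = d/(2μ) = 0.731700 / (2 × 0.0372) = 9.83 Myr.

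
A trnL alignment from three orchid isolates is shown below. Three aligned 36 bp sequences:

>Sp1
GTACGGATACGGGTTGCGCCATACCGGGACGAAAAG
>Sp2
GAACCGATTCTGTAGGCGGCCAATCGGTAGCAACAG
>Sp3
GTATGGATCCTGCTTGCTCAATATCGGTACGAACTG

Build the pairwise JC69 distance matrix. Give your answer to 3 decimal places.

Sp1–Sp2: 15/36 sites differ → p ≈ 0.416667, d = −0.75 ln(1 − 0.555556) = 0.608198 ≈ 0.608.
Sp1–Sp3: 10/36 sites differ → p ≈ 0.277778, d = −0.75 ln(1 − 0.370371) = 0.346968 ≈ 0.347.
Sp2–Sp3: 15/36 sites differ → p ≈ 0.416667, d = −0.75 ln(1 − 0.555556) = 0.608198 ≈ 0.608.

d(Sp1,Sp2) = 0.608, d(Sp1,Sp3) = 0.347, d(Sp2,Sp3) = 0.608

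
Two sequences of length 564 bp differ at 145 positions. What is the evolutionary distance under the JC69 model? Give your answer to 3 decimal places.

0.315

p = 145/564 ≈ 0.257092.
d = −(3/4) ln(1 − 4p/3) = −0.75 ln(1 − 0.342789) = −0.75 ln(0.657211)
  = −0.75 × (-0.419750) = 0.314813 substitutions/site.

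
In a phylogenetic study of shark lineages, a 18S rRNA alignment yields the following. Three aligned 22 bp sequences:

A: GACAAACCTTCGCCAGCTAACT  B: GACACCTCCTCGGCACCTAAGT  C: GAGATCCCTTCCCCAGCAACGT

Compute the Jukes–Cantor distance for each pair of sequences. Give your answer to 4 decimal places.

d(A,B) = 0.4141, d(A,C) = 0.4141, d(B,C) = 0.5913

A–B: 7/22 sites differ → p ≈ 0.318182, d = −0.75 ln(1 − 0.424243) = 0.414052 ≈ 0.4141.
A–C: 7/22 sites differ → p ≈ 0.318182, d = −0.75 ln(1 − 0.424243) = 0.414052 ≈ 0.4141.
B–C: 9/22 sites differ → p ≈ 0.409091, d = −0.75 ln(1 − 0.545455) = 0.591344 ≈ 0.5913.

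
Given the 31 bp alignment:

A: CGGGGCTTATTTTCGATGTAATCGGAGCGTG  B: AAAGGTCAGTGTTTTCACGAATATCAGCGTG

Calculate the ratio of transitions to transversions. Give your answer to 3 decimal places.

Transitions are A↔G and C↔T; transversions are all other mismatches.
Transitions: 6. Transversions: 11.
R = 6/11 = 0.545454… ≈ 0.545 (to 3 d.p.).

0.545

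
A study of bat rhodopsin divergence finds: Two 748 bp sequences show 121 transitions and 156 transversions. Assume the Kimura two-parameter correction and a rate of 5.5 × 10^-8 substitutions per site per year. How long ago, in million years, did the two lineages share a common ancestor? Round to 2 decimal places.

P = 121/748 ≈ 0.161765 and Q = 156/748 ≈ 0.208556.
Under the Kimura two-parameter model, d = −½ ln(1 − 2P − Q) − ¼ ln(1 − 2Q).
1 − 2P − Q = 0.467914, giving −½ ln(0.467914) = 0.379735.
1 − 2Q = 0.582888, giving −¼ ln(0.582888) = 0.134940.
d = 0.379735 + 0.134940 = 0.514675.
Under a molecular clock d = 2μt, so t = d/(2μ) = 0.514675 / (2 × 5.5 × 10^-8) = 4.68 million years.

4.68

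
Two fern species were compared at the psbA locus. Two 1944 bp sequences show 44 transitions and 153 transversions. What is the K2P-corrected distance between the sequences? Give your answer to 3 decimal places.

P = 44/1944 ≈ 0.022634 and Q = 153/1944 ≈ 0.078704.
Under the Kimura two-parameter model, d = −½ ln(1 − 2P − Q) − ¼ ln(1 − 2Q).
1 − 2P − Q = 0.876028, giving −½ ln(0.876028) = 0.066179.
1 − 2Q = 0.842592, giving −¼ ln(0.842592) = 0.042818.
d = 0.066179 + 0.042818 = 0.108997.

0.109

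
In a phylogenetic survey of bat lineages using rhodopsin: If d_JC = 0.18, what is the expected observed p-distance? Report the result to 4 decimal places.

0.1600

p = (3/4)(1 − e^(−4d/3)) = 0.75 × (1 − e^(-0.24)) = 0.75 × (1 − 0.786628) = 0.160029.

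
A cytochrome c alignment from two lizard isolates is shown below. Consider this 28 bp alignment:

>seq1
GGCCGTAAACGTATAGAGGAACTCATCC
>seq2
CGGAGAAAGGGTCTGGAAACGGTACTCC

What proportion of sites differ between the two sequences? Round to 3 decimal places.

The sequences differ at 15 of 28 positions.
p = 15/28 = 0.535714… ≈ 0.536 (to 3 d.p.).

0.536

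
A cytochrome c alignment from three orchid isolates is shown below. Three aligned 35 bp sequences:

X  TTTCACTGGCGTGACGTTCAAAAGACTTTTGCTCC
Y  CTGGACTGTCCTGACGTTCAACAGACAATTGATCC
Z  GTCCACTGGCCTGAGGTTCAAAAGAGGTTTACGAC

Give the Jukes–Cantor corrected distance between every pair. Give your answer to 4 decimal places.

d(X,Y) = 0.3149, d(X,Z) = 0.3149, d(Y,Z) = 0.5128

X–Y: 9/35 sites differ → p ≈ 0.257143, d = −0.75 ln(1 − 0.342857) = 0.314890 ≈ 0.3149.
X–Z: 9/35 sites differ → p ≈ 0.257143, d = −0.75 ln(1 − 0.342857) = 0.314890 ≈ 0.3149.
Y–Z: 13/35 sites differ → p ≈ 0.371429, d = −0.75 ln(1 − 0.495239) = 0.512753 ≈ 0.5128.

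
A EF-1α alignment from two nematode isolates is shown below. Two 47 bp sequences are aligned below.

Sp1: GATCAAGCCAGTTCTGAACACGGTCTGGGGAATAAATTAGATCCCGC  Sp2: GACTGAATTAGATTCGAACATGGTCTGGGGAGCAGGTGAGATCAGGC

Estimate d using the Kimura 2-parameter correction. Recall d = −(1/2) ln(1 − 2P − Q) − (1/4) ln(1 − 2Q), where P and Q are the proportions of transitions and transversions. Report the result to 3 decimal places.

Of 47 sites, 13 differences are transitions and 4 are transversions, so P = 13/47 ≈ 0.276596 and Q = 4/47 ≈ 0.085106.
Under the Kimura two-parameter model, d = −½ ln(1 − 2P − Q) − ¼ ln(1 − 2Q).
1 − 2P − Q = 0.361702, giving −½ ln(0.361702) = 0.508467.
1 − 2Q = 0.829788, giving −¼ ln(0.829788) = 0.046646.
d = 0.508467 + 0.046646 = 0.555113.

0.555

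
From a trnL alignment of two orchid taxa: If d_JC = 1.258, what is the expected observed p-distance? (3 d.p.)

0.610

p = (3/4)(1 − e^(−4d/3)) = 0.75 × (1 − e^(-1.677333)) = 0.75 × (1 − 0.186872) = 0.609846.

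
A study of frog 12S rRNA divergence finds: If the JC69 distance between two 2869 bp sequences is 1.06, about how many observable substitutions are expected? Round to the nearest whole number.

1628

Invert JC69: p = (3/4)(1 − e^(−4d/3)) = 0.75 × (1 − e^(-1.413333)) = 0.75 × (1 − 0.243331) = 0.567502.
Expected differing sites = pL ≈ 0.567502 × 2869 = 1628.163238 ≈ 1628.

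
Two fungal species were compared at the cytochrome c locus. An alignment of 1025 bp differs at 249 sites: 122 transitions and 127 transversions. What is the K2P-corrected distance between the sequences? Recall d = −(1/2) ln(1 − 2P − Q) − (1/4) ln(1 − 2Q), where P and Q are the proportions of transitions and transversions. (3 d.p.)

0.296

P = 122/1025 ≈ 0.119024 and Q = 127/1025 ≈ 0.123902.
Under the Kimura two-parameter model, d = −½ ln(1 − 2P − Q) − ¼ ln(1 − 2Q).
1 − 2P − Q = 0.63805, giving −½ ln(0.63805) = 0.224669.
1 − 2Q = 0.752196, giving −¼ ln(0.752196) = 0.071190.
d = 0.224669 + 0.071190 = 0.295859.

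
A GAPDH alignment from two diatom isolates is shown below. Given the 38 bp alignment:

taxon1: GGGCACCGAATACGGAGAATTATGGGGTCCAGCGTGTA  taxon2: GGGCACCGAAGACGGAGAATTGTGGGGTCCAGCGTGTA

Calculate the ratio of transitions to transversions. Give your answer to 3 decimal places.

1.000

Transitions are A↔G and C↔T; transversions are all other mismatches.
Transitions: 1. Transversions: 1.
R = 1/1 = 1.000.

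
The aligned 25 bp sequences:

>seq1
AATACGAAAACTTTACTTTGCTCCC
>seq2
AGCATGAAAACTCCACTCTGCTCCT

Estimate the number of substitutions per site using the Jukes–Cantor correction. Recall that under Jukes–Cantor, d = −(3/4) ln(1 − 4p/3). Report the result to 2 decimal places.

0.35

The sequences differ at 7 of 25 sites (2, 3, 5, 13, 14, 18, 25), so p = 7/25 = 0.28.
d = −(3/4) ln(1 − 4p/3) = −0.75 ln(1 − 0.373333) = −0.75 ln(0.626667)
  = −0.75 × (-0.467340) = 0.350505 substitutions/site.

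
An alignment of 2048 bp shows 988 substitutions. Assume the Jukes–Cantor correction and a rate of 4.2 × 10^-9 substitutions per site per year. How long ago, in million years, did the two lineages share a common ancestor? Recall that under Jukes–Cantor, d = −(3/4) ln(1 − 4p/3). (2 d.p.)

92.02

p = 988/2048 ≈ 0.482422.
d = −(3/4) ln(1 − 4p/3) = −0.75 ln(1 − 0.643229) = −0.75 ln(0.356771)
  = −0.75 × (-1.030661) = 0.772996 substitutions/site.
Under a molecular clock d = 2μt, so t = d/(2μ) = 0.772996 / (2 × 4.2 × 10^-9) = 92.02 million years.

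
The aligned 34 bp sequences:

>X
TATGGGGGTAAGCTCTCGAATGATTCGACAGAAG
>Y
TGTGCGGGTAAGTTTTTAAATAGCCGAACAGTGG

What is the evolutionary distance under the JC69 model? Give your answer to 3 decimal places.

0.597

The sequences differ at 14 of 34 sites, so p = 14/34 ≈ 0.411765.
d = −(3/4) ln(1 − 4p/3) = −0.75 ln(1 − 0.54902) = −0.75 ln(0.45098)
  = −0.75 × (-0.796332) = 0.597249 substitutions/site.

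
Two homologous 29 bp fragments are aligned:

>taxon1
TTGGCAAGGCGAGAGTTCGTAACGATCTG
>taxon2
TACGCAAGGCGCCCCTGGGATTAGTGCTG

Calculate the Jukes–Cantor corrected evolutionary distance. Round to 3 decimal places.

The sequences differ at 14 of 29 sites, so p = 14/29 ≈ 0.482759.
d = −(3/4) ln(1 − 4p/3) = −0.75 ln(1 − 0.643679) = −0.75 ln(0.356321)
  = −0.75 × (-1.031923) = 0.773942 substitutions/site.

0.774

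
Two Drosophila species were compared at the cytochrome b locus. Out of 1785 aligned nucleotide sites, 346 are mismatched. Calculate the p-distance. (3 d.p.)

p = 346/1785 = 0.193837… ≈ 0.194 (to 3 d.p.).

0.194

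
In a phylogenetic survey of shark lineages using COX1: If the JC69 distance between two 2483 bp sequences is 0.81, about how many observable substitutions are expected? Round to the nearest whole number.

Invert JC69: p = (3/4)(1 − e^(−4d/3)) = 0.75 × (1 − e^(-1.08)) = 0.75 × (1 − 0.339596) = 0.495303.
Expected differing sites = pL ≈ 0.495303 × 2483 = 1229.837349 ≈ 1230.

1230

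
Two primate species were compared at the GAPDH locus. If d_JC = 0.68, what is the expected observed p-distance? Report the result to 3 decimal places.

p = (3/4)(1 − e^(−4d/3)) = 0.75 × (1 − e^(-0.906667)) = 0.75 × (1 − 0.403868) = 0.447099.

0.447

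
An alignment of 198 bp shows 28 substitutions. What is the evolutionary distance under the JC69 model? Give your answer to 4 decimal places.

p = 28/198 ≈ 0.141414.
d = −(3/4) ln(1 − 4p/3) = −0.75 ln(1 − 0.188552) = −0.75 ln(0.811448)
  = −0.75 × (-0.208935) = 0.156701 substitutions/site.

0.1567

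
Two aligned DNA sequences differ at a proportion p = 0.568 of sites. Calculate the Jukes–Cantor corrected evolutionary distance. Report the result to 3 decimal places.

d = −(3/4) ln(1 − 4p/3) = −0.75 ln(1 − 0.757333) = −0.75 ln(0.242667)
  = −0.75 × (-1.416065) = 1.062049 substitutions/site.

1.062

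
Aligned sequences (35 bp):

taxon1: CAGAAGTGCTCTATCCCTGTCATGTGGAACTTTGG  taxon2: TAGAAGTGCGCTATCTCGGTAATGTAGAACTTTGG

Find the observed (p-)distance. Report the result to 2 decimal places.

0.17

The sequences differ at 6 of 35 positions (sites 1, 10, 16, 18, 21, 26).
p = 6/35 = 0.171428… ≈ 0.17 (to 2 d.p.).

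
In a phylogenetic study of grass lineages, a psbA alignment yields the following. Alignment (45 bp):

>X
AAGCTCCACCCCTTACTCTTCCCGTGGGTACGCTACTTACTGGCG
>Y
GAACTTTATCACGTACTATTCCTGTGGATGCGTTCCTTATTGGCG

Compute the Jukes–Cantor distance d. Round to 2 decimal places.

0.40

The sequences differ at 14 of 45 sites, so p = 14/45 ≈ 0.311111.
d = −(3/4) ln(1 − 4p/3) = −0.75 ln(1 − 0.414815) = −0.75 ln(0.585185)
  = −0.75 × (-0.535827) = 0.401870 substitutions/site.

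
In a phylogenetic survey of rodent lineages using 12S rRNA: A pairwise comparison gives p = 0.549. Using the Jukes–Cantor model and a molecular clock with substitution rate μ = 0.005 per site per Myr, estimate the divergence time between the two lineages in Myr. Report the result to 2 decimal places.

98.76

d = −(3/4) ln(1 − 4p/3) = −0.75 ln(1 − 0.732) = −0.75 ln(0.268)
  = −0.75 × (-1.316768) = 0.987576 substitutions/site.
Under a molecular clock d = 2μt, so t = d/(2μ) = 0.987576 / (2 × 0.005) = 98.76 Myr.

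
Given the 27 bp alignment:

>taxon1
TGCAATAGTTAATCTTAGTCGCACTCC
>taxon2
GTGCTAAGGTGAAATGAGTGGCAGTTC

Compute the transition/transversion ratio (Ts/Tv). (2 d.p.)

0.17

Transitions are A↔G and C↔T; transversions are all other mismatches.
Transitions: 2. Transversions: 12.
R = 2/12 = 0.166666… ≈ 0.17 (to 2 d.p.).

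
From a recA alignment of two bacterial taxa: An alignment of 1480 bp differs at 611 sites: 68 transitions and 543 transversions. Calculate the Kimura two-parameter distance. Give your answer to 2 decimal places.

0.64

P = 68/1480 ≈ 0.045946 and Q = 543/1480 ≈ 0.366892.
Under the Kimura two-parameter model, d = −½ ln(1 − 2P − Q) − ¼ ln(1 − 2Q).
1 − 2P − Q = 0.541216, giving −½ ln(0.541216) = 0.306968.
1 − 2Q = 0.266216, giving −¼ ln(0.266216) = 0.330862.
d = 0.306968 + 0.330862 = 0.637830.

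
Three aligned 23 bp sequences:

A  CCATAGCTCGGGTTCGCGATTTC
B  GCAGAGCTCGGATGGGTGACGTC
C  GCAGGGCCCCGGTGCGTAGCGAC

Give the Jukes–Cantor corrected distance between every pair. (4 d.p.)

d(A,B) = 0.4674, d(A,C) = 0.8922, d(B,C) = 0.4674

A–B: 8/23 sites differ → p ≈ 0.347826, d = −0.75 ln(1 − 0.463768) = 0.467391 ≈ 0.4674.
A–C: 12/23 sites differ → p ≈ 0.521739, d = −0.75 ln(1 − 0.695652) = 0.892188 ≈ 0.8922.
B–C: 8/23 sites differ → p ≈ 0.347826, d = −0.75 ln(1 − 0.463768) = 0.467391 ≈ 0.4674.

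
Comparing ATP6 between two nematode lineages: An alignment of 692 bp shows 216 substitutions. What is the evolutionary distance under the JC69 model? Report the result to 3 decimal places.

p = 216/692 ≈ 0.312139.
d = −(3/4) ln(1 − 4p/3) = −0.75 ln(1 − 0.416185) = −0.75 ln(0.583815)
  = −0.75 × (-0.538171) = 0.403628 substitutions/site.

0.404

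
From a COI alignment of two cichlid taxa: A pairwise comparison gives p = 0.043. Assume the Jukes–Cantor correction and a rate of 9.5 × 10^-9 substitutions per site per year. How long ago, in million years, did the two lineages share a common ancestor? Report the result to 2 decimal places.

d = −(3/4) ln(1 − 4p/3) = −0.75 ln(1 − 0.057333) = −0.75 ln(0.942667)
  = −0.75 × (-0.059042) = 0.044282 substitutions/site.
Under a molecular clock d = 2μt, so t = d/(2μ) = 0.044282 / (2 × 9.5 × 10^-9) = 2.33 million years.

2.33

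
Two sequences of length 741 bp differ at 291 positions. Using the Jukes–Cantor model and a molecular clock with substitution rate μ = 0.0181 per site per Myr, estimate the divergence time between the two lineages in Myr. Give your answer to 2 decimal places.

p = 291/741 ≈ 0.392713.
d = −(3/4) ln(1 − 4p/3) = −0.75 ln(1 − 0.523617) = −0.75 ln(0.476383)
  = −0.75 × (-0.741533) = 0.556150 substitutions/site.
Under a molecular clock d = 2μt, so t = d/(2μ) = 0.556150 / (2 × 0.0181) = 15.36 Myr.

15.36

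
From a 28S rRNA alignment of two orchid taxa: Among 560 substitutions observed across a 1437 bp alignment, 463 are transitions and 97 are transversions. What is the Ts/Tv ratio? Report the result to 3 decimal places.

R = 463/97 = 4.773195… ≈ 4.773 (to 3 d.p.).

4.773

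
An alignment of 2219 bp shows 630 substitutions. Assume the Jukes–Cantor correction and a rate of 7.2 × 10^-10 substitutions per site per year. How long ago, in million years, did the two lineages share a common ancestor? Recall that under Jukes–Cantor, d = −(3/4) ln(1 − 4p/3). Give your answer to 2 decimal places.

247.76

p = 630/2219 ≈ 0.283912.
d = −(3/4) ln(1 − 4p/3) = −0.75 ln(1 − 0.378549) = −0.75 ln(0.621451)
  = −0.75 × (-0.475698) = 0.356774 substitutions/site.
Under a molecular clock d = 2μt, so t = d/(2μ) = 0.356774 / (2 × 7.2 × 10^-10) = 247.76 million years.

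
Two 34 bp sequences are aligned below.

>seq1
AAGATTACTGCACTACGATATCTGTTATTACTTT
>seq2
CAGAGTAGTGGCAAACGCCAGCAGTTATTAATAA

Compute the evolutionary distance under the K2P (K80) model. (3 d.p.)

0.653

Of 34 sites, 1 differences are transitions and 13 are transversions, so P = 1/34 ≈ 0.029412 and Q = 13/34 ≈ 0.382353.
Under the Kimura two-parameter model, d = −½ ln(1 − 2P − Q) − ¼ ln(1 − 2Q).
1 − 2P − Q = 0.558823, giving −½ ln(0.558823) = 0.290961.
1 − 2Q = 0.235294, giving −¼ ln(0.235294) = 0.361730.
d = 0.290961 + 0.361730 = 0.652691.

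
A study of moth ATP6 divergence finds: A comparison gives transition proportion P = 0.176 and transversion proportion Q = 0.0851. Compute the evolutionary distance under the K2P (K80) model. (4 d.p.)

0.3340

Under the Kimura two-parameter model, d = −½ ln(1 − 2P − Q) − ¼ ln(1 − 2Q).
1 − 2P − Q = 0.5629, giving −½ ln(0.5629) = 0.287327.
1 − 2Q = 0.8298, giving −¼ ln(0.8298) = 0.046643.
d = 0.287327 + 0.046643 = 0.333970.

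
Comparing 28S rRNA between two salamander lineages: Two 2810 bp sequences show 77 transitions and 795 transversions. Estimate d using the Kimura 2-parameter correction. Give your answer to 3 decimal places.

P = 77/2810 ≈ 0.027402 and Q = 795/2810 ≈ 0.282918.
Under the Kimura two-parameter model, d = −½ ln(1 − 2P − Q) − ¼ ln(1 − 2Q).
1 − 2P − Q = 0.662278, giving −½ ln(0.662278) = 0.206035.
1 − 2Q = 0.434164, giving −¼ ln(0.434164) = 0.208583.
d = 0.206035 + 0.208583 = 0.414618.

0.415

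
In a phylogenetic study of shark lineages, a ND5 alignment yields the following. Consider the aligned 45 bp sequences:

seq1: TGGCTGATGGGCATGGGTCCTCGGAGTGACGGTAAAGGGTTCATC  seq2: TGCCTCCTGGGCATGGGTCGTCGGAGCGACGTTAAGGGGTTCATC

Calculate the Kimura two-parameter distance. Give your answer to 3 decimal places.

Of 45 sites, 2 differences are transitions and 5 are transversions, so P = 2/45 ≈ 0.044444 and Q = 5/45 ≈ 0.111111.
Under the Kimura two-parameter model, d = −½ ln(1 − 2P − Q) − ¼ ln(1 − 2Q).
1 − 2P − Q = 0.800001, giving −½ ln(0.800001) = 0.111571.
1 − 2Q = 0.777778, giving −¼ ln(0.777778) = 0.062829.
d = 0.111571 + 0.062829 = 0.174400.

0.174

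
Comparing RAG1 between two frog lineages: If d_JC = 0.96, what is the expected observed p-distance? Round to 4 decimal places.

0.5415

p = (3/4)(1 − e^(−4d/3)) = 0.75 × (1 − e^(-1.28)) = 0.75 × (1 − 0.278037) = 0.541472.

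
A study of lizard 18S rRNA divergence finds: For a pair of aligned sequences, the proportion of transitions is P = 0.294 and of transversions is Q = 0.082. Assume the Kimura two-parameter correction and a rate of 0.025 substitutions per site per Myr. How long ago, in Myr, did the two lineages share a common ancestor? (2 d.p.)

Under the Kimura two-parameter model, d = −½ ln(1 − 2P − Q) − ¼ ln(1 − 2Q).
1 − 2P − Q = 0.33, giving −½ ln(0.33) = 0.554331.
1 − 2Q = 0.836, giving −¼ ln(0.836) = 0.044782.
d = 0.554331 + 0.044782 = 0.599113.
Under a molecular clock d = 2μt, so t = d/(2μ) = 0.599113 / (2 × 0.025) = 11.98 Myr.

11.98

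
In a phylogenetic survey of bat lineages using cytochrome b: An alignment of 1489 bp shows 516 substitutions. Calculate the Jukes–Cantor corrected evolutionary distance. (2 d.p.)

p = 516/1489 ≈ 0.346541.
d = −(3/4) ln(1 − 4p/3) = −0.75 ln(1 − 0.462055) = −0.75 ln(0.537945)
  = −0.75 × (-0.619999) = 0.464999 substitutions/site.

0.46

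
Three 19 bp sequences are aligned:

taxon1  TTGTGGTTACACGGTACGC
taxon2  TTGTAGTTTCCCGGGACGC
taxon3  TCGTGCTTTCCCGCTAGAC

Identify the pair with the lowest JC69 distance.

taxon1–taxon2: 4/19 differ, p = 0.211, d = 0.247.
taxon1–taxon3: 7/19 differ, p = 0.368, d = 0.507.
taxon2–taxon3: 7/19 differ, p = 0.368, d = 0.507.
The smallest distance is between taxon1 and taxon2.

taxon1 and taxon2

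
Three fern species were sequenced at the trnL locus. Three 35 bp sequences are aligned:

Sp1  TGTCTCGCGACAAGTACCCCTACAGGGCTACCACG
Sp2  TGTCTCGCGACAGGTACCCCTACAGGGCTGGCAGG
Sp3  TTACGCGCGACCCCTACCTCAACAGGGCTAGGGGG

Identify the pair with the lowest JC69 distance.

Sp1–Sp2: 4/35 differ, p = 0.114, d = 0.124.
Sp1–Sp3: 12/35 differ, p = 0.343, d = 0.458.
Sp2–Sp3: 11/35 differ, p = 0.314, d = 0.407.
The smallest distance is between Sp1 and Sp2.

Sp1 and Sp2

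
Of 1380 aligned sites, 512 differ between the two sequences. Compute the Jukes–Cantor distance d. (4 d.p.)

0.5119

p = 512/1380 ≈ 0.371014.
d = −(3/4) ln(1 − 4p/3) = −0.75 ln(1 − 0.494685) = −0.75 ln(0.505315)
  = −0.75 × (-0.682573) = 0.511930 substitutions/site.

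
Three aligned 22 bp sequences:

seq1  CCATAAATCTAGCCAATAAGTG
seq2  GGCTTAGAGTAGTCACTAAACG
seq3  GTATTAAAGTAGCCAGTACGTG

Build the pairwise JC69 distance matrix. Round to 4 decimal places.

d(seq1,seq2) = 0.8240, d(seq1,seq3) = 0.4141, d(seq2,seq3) = 0.4975

seq1–seq2: 11/22 sites differ → p = 0.5, d = −0.75 ln(1 − 0.666667) = 0.823960 ≈ 0.8240.
seq1–seq3: 7/22 sites differ → p ≈ 0.318182, d = −0.75 ln(1 − 0.424243) = 0.414052 ≈ 0.4141.
seq2–seq3: 8/22 sites differ → p ≈ 0.363636, d = −0.75 ln(1 − 0.484848) = 0.497470 ≈ 0.4975.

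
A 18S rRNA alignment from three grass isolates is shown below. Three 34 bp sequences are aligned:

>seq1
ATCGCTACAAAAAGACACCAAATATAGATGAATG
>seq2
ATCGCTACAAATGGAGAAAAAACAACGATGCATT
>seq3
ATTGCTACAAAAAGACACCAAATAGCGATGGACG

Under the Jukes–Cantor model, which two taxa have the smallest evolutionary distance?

seq1 and seq3

seq1–seq2: 10/34 differ, p = 0.294, d = 0.373.
seq1–seq3: 5/34 differ, p = 0.147, d = 0.164.
seq2–seq3: 11/34 differ, p = 0.324, d = 0.423.
The smallest distance is between seq1 and seq3.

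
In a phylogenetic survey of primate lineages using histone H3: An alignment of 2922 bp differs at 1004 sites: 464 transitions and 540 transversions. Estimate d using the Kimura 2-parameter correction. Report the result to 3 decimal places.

P = 464/2922 ≈ 0.158795 and Q = 540/2922 ≈ 0.184805.
Under the Kimura two-parameter model, d = −½ ln(1 − 2P − Q) − ¼ ln(1 − 2Q).
1 − 2P − Q = 0.497605, giving −½ ln(0.497605) = 0.348974.
1 − 2Q = 0.63039, giving −¼ ln(0.63039) = 0.115354.
d = 0.348974 + 0.115354 = 0.464328.

0.464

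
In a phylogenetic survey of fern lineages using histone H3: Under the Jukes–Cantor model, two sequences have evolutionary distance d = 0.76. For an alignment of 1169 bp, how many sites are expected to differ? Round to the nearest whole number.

558

Invert JC69: p = (3/4)(1 − e^(−4d/3)) = 0.75 × (1 − e^(-1.013333)) = 0.75 × (1 − 0.363007) = 0.477745.
Expected differing sites = pL ≈ 0.477745 × 1169 = 558.483905 ≈ 558.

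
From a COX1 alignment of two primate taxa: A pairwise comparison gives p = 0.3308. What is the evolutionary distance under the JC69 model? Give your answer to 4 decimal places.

d = −(3/4) ln(1 − 4p/3) = −0.75 ln(1 − 0.441067) = −0.75 ln(0.558933)
  = −0.75 × (-0.581726) = 0.436295 substitutions/site.

0.4363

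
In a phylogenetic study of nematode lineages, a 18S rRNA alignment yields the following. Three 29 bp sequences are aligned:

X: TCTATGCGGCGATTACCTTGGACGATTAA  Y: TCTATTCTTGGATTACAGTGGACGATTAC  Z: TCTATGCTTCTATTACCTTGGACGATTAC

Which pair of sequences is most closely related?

X–Y: 7/29 differ, p = 0.241, d = 0.291.
X–Z: 4/29 differ, p = 0.138, d = 0.152.
Y–Z: 5/29 differ, p = 0.172, d = 0.196.
The smallest distance is between X and Z.

X and Z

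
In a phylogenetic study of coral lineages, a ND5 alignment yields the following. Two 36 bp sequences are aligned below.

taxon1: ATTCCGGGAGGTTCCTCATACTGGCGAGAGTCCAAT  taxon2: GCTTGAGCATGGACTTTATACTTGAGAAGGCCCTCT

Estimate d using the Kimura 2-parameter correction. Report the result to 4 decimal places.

0.8664

Of 36 sites, 9 differences are transitions and 9 are transversions, so P = 9/36 = 0.25 and Q = 9/36 = 0.25.
Under the Kimura two-parameter model, d = −½ ln(1 − 2P − Q) − ¼ ln(1 − 2Q).
1 − 2P − Q = 0.25, giving −½ ln(0.25) = 0.693147.
1 − 2Q = 0.5, giving −¼ ln(0.5) = 0.173287.
d = 0.693147 + 0.173287 = 0.866434.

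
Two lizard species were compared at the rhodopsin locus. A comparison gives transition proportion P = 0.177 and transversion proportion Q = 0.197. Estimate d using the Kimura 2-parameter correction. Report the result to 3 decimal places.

Under the Kimura two-parameter model, d = −½ ln(1 − 2P − Q) − ¼ ln(1 − 2Q).
1 − 2P − Q = 0.449, giving −½ ln(0.449) = 0.400366.
1 − 2Q = 0.606, giving −¼ ln(0.606) = 0.125219.
d = 0.400366 + 0.125219 = 0.525585.

0.526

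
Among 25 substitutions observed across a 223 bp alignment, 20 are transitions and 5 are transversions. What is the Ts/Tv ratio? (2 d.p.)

R = 20/5 = 4.00.

4.00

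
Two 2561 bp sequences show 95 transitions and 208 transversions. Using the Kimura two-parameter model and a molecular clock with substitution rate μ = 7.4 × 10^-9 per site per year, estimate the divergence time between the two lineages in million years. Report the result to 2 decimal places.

8.70

P = 95/2561 ≈ 0.037095 and Q = 208/2561 ≈ 0.081218.
Under the Kimura two-parameter model, d = −½ ln(1 − 2P − Q) − ¼ ln(1 − 2Q).
1 − 2P − Q = 0.844592, giving −½ ln(0.844592) = 0.084451.
1 − 2Q = 0.837564, giving −¼ ln(0.837564) = 0.044314.
d = 0.084451 + 0.044314 = 0.128765.
Under a molecular clock d = 2μt, so t = d/(2μ) = 0.128765 / (2 × 7.4 × 10^-9) = 8.70 million years.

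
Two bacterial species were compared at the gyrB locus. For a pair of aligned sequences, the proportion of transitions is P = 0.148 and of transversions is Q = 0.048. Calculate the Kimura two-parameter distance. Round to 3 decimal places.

Under the Kimura two-parameter model, d = −½ ln(1 − 2P − Q) − ¼ ln(1 − 2Q).
1 − 2P − Q = 0.656, giving −½ ln(0.656) = 0.210797.
1 − 2Q = 0.904, giving −¼ ln(0.904) = 0.025231.
d = 0.210797 + 0.025231 = 0.236028.

0.236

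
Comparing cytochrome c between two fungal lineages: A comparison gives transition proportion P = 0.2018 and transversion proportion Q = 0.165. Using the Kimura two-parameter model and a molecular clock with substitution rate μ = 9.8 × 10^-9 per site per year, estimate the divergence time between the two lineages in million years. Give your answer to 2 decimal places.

Under the Kimura two-parameter model, d = −½ ln(1 − 2P − Q) − ¼ ln(1 − 2Q).
1 − 2P − Q = 0.4314, giving −½ ln(0.4314) = 0.420360.
1 − 2Q = 0.67, giving −¼ ln(0.67) = 0.100119.
d = 0.420360 + 0.100119 = 0.520479.
Under a molecular clock d = 2μt, so t = d/(2μ) = 0.520479 / (2 × 9.8 × 10^-9) = 26.56 million years.

26.56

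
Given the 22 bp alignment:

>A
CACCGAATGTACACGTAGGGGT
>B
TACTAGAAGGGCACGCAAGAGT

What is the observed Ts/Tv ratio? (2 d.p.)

Transitions are A↔G and C↔T; transversions are all other mismatches.
Transitions: 8. Transversions: 2.
R = 8/2 = 4.00.

4.00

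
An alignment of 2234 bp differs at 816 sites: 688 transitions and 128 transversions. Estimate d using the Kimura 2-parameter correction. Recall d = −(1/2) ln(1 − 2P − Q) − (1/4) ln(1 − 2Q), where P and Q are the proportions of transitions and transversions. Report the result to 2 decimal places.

0.59

P = 688/2234 ≈ 0.307968 and Q = 128/2234 ≈ 0.057296.
Under the Kimura two-parameter model, d = −½ ln(1 − 2P − Q) − ¼ ln(1 − 2Q).
1 − 2P − Q = 0.326768, giving −½ ln(0.326768) = 0.559252.
1 − 2Q = 0.885408, giving −¼ ln(0.885408) = 0.030427.
d = 0.559252 + 0.030427 = 0.589679.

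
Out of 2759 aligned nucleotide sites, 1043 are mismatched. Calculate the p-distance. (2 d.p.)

0.38

p = 1043/2759 = 0.378035… ≈ 0.38 (to 2 d.p.).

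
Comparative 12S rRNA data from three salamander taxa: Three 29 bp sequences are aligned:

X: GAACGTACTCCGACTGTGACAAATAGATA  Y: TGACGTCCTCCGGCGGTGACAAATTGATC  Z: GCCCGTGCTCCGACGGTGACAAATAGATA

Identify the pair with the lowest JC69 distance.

X and Z

X–Y: 7/29 differ, p = 0.241, d = 0.291.
X–Z: 4/29 differ, p = 0.138, d = 0.152.
Y–Z: 7/29 differ, p = 0.241, d = 0.291.
The smallest distance is between X and Z.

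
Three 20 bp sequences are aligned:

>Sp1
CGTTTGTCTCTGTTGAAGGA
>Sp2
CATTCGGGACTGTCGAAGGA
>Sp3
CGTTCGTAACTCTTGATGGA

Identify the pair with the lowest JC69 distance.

Sp1–Sp2: 6/20 differ, p = 0.300, d = 0.383.
Sp1–Sp3: 5/20 differ, p = 0.250, d = 0.304.
Sp2–Sp3: 6/20 differ, p = 0.300, d = 0.383.
The smallest distance is between Sp1 and Sp3.

Sp1 and Sp3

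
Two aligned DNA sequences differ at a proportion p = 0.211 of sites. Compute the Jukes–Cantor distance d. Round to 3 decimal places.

d = −(3/4) ln(1 − 4p/3) = −0.75 ln(1 − 0.281333) = −0.75 ln(0.718667)
  = −0.75 × (-0.330357) = 0.247768 substitutions/site.

0.248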